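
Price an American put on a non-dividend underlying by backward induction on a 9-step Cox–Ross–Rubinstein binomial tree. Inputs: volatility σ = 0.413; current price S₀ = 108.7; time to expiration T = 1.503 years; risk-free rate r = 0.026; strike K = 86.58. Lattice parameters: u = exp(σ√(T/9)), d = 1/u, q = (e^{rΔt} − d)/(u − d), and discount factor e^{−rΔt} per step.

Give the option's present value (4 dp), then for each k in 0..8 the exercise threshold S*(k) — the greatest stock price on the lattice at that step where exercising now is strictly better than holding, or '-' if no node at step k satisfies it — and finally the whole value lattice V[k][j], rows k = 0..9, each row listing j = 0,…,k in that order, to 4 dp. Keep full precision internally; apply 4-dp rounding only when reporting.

price = 9.1209
boundary = - - - - - 46.7454 55.3398 46.7454 55.3398
tree:
9.1209
13.0217 4.8194
18.1091 7.4221 1.9377
24.4289 11.1709 3.2757 0.4511
31.8181 16.3468 5.4547 0.8561 0.0000
39.8346 23.0990 8.9063 1.6245 0.0000 0.0000
47.0942 31.2402 14.1590 3.0827 0.0000 0.0000 0.0000
53.2264 39.8346 21.6657 5.8499 0.0000 0.0000 0.0000 0.0000
58.4062 47.0942 31.2402 11.1011 0.0000 0.0000 0.0000 0.0000 0.0000
62.7817 53.2264 39.8346 21.0658 0.0000 0.0000 0.0000 0.0000 0.0000 0.0000

params: Δt=0.16700 u=1.18385 d=0.84470 q=0.47074 e^(-rΔt)=0.99567
t_9 payoffs: 62.7817 53.2264 39.8346 21.0658 0.0000 0.0000 0.0000 0.0000 0.0000 0.0000
t_8: node(8,0) S=28.1738 payoff=58.4062 vs cont=58.0311 → 58.4062 [stop]  node(8,1) S=39.4858 payoff=47.0942 vs cont=46.7191 → 47.0942 [stop]  node(8,2) S=55.3398 payoff=31.2402 vs cont=30.8651 → 31.2402 [stop]  node(8,3) S=77.5592 payoff=9.0208 vs cont=11.1011 → 11.1011 [wait]  node(8,4) S=108.7000 payoff=0.0000 vs cont=0.0000 → 0.0000 [wait]  node(8,5) S=152.3441 payoff=0.0000 vs cont=0.0000 → 0.0000 [wait]  node(8,6) S=213.5118 payoff=0.0000 vs cont=0.0000 → 0.0000 [wait]  node(8,7) S=299.2389 payoff=0.0000 vs cont=0.0000 → 0.0000 [wait]  node(8,8) S=419.3862 payoff=0.0000 vs cont=0.0000 → 0.0000 [wait]  ⇒ S*(8)=55.3398
t_7: node(7,0) S=33.3536 payoff=53.2264 vs cont=52.8513 → 53.2264 [stop]  node(7,1) S=46.7454 payoff=39.8346 vs cont=39.4595 → 39.8346 [stop]  node(7,2) S=65.5142 payoff=21.0658 vs cont=21.6657 → 21.6657 [wait]  node(7,3) S=91.8188 payoff=0.0000 vs cont=5.8499 → 5.8499 [wait]  node(7,4) S=128.6849 payoff=0.0000 vs cont=0.0000 → 0.0000 [wait]  node(7,5) S=180.3532 payoff=0.0000 vs cont=0.0000 → 0.0000 [wait]  node(7,6) S=252.7667 payoff=0.0000 vs cont=0.0000 → 0.0000 [wait]  node(7,7) S=354.2551 payoff=0.0000 vs cont=0.0000 → 0.0000 [wait]  ⇒ S*(7)=46.7454
t_6: node(6,0) S=39.4858 payoff=47.0942 vs cont=46.7191 → 47.0942 [stop]  node(6,1) S=55.3398 payoff=31.2402 vs cont=31.1463 → 31.2402 [stop]  node(6,2) S=77.5592 payoff=9.0208 vs cont=14.1590 → 14.1590 [wait]  node(6,3) S=108.7000 payoff=0.0000 vs cont=3.0827 → 3.0827 [wait]  node(6,4) S=152.3441 payoff=0.0000 vs cont=0.0000 → 0.0000 [wait]  node(6,5) S=213.5118 payoff=0.0000 vs cont=0.0000 → 0.0000 [wait]  node(6,6) S=299.2389 payoff=0.0000 vs cont=0.0000 → 0.0000 [wait]  ⇒ S*(6)=55.3398
t_5: node(5,0) S=46.7454 payoff=39.8346 vs cont=39.4595 → 39.8346 [stop]  node(5,1) S=65.5142 payoff=21.0658 vs cont=23.0990 → 23.0990 [wait]  node(5,2) S=91.8188 payoff=0.0000 vs cont=8.9063 → 8.9063 [wait]  node(5,3) S=128.6849 payoff=0.0000 vs cont=1.6245 → 1.6245 [wait]  node(5,4) S=180.3532 payoff=0.0000 vs cont=0.0000 → 0.0000 [wait]  node(5,5) S=252.7667 payoff=0.0000 vs cont=0.0000 → 0.0000 [wait]  ⇒ S*(5)=46.7454
t_4: node(4,0) S=55.3398 payoff=31.2402 vs cont=31.8181 → 31.8181 [wait]  node(4,1) S=77.5592 payoff=9.0208 vs cont=16.3468 → 16.3468 [wait]  node(4,2) S=108.7000 payoff=0.0000 vs cont=5.4547 → 5.4547 [wait]  node(4,3) S=152.3441 payoff=0.0000 vs cont=0.8561 → 0.8561 [wait]  node(4,4) S=213.5118 payoff=0.0000 vs cont=0.0000 → 0.0000 [wait]  ⇒ S*(4)=-
t_3: node(3,0) S=65.5142 payoff=21.0658 vs cont=24.4289 → 24.4289 [wait]  node(3,1) S=91.8188 payoff=0.0000 vs cont=11.1709 → 11.1709 [wait]  node(3,2) S=128.6849 payoff=0.0000 vs cont=3.2757 → 3.2757 [wait]  node(3,3) S=180.3532 payoff=0.0000 vs cont=0.4511 → 0.4511 [wait]  ⇒ S*(3)=-
t_2: node(2,0) S=77.5592 payoff=9.0208 vs cont=18.1091 → 18.1091 [wait]  node(2,1) S=108.7000 payoff=0.0000 vs cont=7.4221 → 7.4221 [wait]  node(2,2) S=152.3441 payoff=0.0000 vs cont=1.9377 → 1.9377 [wait]  ⇒ S*(2)=-
t_1: node(1,0) S=91.8188 payoff=0.0000 vs cont=13.0217 → 13.0217 [wait]  node(1,1) S=128.6849 payoff=0.0000 vs cont=4.8194 → 4.8194 [wait]  ⇒ S*(1)=-
t_0: node(0,0) S=108.7000 payoff=0.0000 vs cont=9.1209 → 9.1209 [wait]  ⇒ S*(0)=-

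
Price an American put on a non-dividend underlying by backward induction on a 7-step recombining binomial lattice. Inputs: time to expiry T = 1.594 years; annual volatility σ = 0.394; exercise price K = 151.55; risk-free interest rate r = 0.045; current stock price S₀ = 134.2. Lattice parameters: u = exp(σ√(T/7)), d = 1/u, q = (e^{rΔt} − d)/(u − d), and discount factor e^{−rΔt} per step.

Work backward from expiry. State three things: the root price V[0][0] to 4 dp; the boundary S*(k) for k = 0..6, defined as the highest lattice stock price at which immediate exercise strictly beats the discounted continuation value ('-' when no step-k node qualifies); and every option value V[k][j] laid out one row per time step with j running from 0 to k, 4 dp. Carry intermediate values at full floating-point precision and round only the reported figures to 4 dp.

Δt=0.22771, u=1.20685, d=0.82860, q=0.48036, disc=e^(-rΔt)=0.98981
k=7 terminal: V=max(K-S,0) → 115.5604 99.1315 75.2031 40.3515 0.0000 0.0000 0.0000 0.0000
k=6: j=0 S=43.4341 intr=108.1159 cont=106.5709 V=108.1159[EX]; j=1 S=63.2613 intr=88.2887 cont=86.7437 V=88.2887[EX]; j=2 S=92.1394 intr=59.4106 cont=57.8656 V=59.4106[EX]; j=3 S=134.2000 intr=17.3500 cont=20.7543 V=20.7543[hold]; j=4 S=195.4609 intr=0.0000 cont=0.0000 V=0.0000[hold]; j=5 S=284.6867 intr=0.0000 cont=0.0000 V=0.0000[hold]; j=6 S=414.6431 intr=0.0000 cont=0.0000 V=0.0000[hold]  S*(6)=92.1394
k=5: j=0 S=52.4185 intr=99.1315 cont=97.5865 V=99.1315[EX]; j=1 S=76.3469 intr=75.2031 cont=73.6581 V=75.2031[EX]; j=2 S=111.1985 intr=40.3515 cont=40.4251 V=40.4251[hold]; j=3 S=161.9594 intr=0.0000 cont=10.6747 V=10.6747[hold]; j=4 S=235.8922 intr=0.0000 cont=0.0000 V=0.0000[hold]; j=5 S=343.5744 intr=0.0000 cont=0.0000 V=0.0000[hold]  S*(5)=76.3469
k=4: j=0 S=63.2613 intr=88.2887 cont=86.7437 V=88.2887[EX]; j=1 S=92.1394 intr=59.4106 cont=57.9006 V=59.4106[EX]; j=2 S=134.2000 intr=17.3500 cont=25.8677 V=25.8677[hold]; j=3 S=195.4609 intr=0.0000 cont=5.4904 V=5.4904[hold]; j=4 S=284.6867 intr=0.0000 cont=0.0000 V=0.0000[hold]  S*(4)=92.1394
k=3: j=0 S=76.3469 intr=75.2031 cont=73.6581 V=75.2031[EX]; j=1 S=111.1985 intr=40.3515 cont=42.8564 V=42.8564[hold]; j=2 S=161.9594 intr=0.0000 cont=15.9152 V=15.9152[hold]; j=3 S=235.8922 intr=0.0000 cont=2.8239 V=2.8239[hold]  S*(3)=76.3469
k=2: j=0 S=92.1394 intr=59.4106 cont=59.0566 V=59.4106[EX]; j=1 S=134.2000 intr=17.3500 cont=29.6098 V=29.6098[hold]; j=2 S=195.4609 intr=0.0000 cont=9.5285 V=9.5285[hold]  S*(2)=92.1394
k=1: j=0 S=111.1985 intr=40.3515 cont=44.6356 V=44.6356[hold]; j=1 S=161.9594 intr=0.0000 cont=19.7599 V=19.7599[hold]  S*(1)=-
k=0: j=0 S=134.2000 intr=17.3500 cont=32.3530 V=32.3530[hold]  S*(0)=-

price = 32.3530
boundary = - - 92.1394 76.3469 92.1394 76.3469 92.1394
tree:
32.3530
44.6356 19.7599
59.4106 29.6098 9.5285
75.2031 42.8564 15.9152 2.8239
88.2887 59.4106 25.8677 5.4904 0.0000
99.1315 75.2031 40.4251 10.6747 0.0000 0.0000
108.1159 88.2887 59.4106 20.7543 0.0000 0.0000 0.0000
115.5604 99.1315 75.2031 40.3515 0.0000 0.0000 0.0000 0.0000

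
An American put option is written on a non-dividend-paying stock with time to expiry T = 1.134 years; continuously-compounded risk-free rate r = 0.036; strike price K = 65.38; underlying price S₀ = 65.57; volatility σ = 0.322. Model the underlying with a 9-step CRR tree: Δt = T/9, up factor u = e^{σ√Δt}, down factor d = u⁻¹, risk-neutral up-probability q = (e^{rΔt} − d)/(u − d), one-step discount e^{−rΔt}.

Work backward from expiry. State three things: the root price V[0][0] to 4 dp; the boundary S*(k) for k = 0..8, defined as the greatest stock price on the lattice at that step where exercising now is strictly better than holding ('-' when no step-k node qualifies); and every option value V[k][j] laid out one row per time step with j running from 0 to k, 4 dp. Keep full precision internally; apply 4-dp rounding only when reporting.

Δt=0.12600  u=1.12109  d=0.89199  q=0.49130  discount=0.99547
step 9 (expiry): payoffs max(K−S,0) = 41.9403 35.9202 28.3538 18.8442 6.8921 0.0000 0.0000 0.0000 0.0000 0.0000
step 8: (k=8,j=0): S=26.2779, (K−S)⁺=39.1021, hold=38.8062 ⇒ V=39.1021 exercise | (k=8,j=1): S=33.0270, (K−S)⁺=32.3530, hold=32.0571 ⇒ V=32.3530 exercise | (k=8,j=2): S=41.5096, (K−S)⁺=23.8704, hold=23.5746 ⇒ V=23.8704 exercise | (k=8,j=3): S=52.1707, (K−S)⁺=13.2093, hold=12.9134 ⇒ V=13.2093 exercise | (k=8,j=4): S=65.5700, (K−S)⁺=0.0000, hold=3.4901 ⇒ V=3.4901 continue | (k=8,j=5): S=82.4107, (K−S)⁺=0.0000, hold=0.0000 ⇒ V=0.0000 continue | (k=8,j=6): S=103.5768, (K−S)⁺=0.0000, hold=0.0000 ⇒ V=0.0000 continue | (k=8,j=7): S=130.1790, (K−S)⁺=0.0000, hold=0.0000 ⇒ V=0.0000 continue | (k=8,j=8): S=163.6136, (K−S)⁺=0.0000, hold=0.0000 ⇒ V=0.0000 continue  boundary S*=52.1707
step 7: (k=7,j=0): S=29.4598, (K−S)⁺=35.9202, hold=35.6243 ⇒ V=35.9202 exercise | (k=7,j=1): S=37.0262, (K−S)⁺=28.3538, hold=28.0579 ⇒ V=28.3538 exercise | (k=7,j=2): S=46.5358, (K−S)⁺=18.8442, hold=18.5483 ⇒ V=18.8442 exercise | (k=7,j=3): S=58.4879, (K−S)⁺=6.8921, hold=8.3961 ⇒ V=8.3961 continue | (k=7,j=4): S=73.5097, (K−S)⁺=0.0000, hold=1.7674 ⇒ V=1.7674 continue | (k=7,j=5): S=92.3896, (K−S)⁺=0.0000, hold=0.0000 ⇒ V=0.0000 continue | (k=7,j=6): S=116.1185, (K−S)⁺=0.0000, hold=0.0000 ⇒ V=0.0000 continue | (k=7,j=7): S=145.9419, (K−S)⁺=0.0000, hold=0.0000 ⇒ V=0.0000 continue  boundary S*=46.5358
step 6: (k=6,j=0): S=33.0270, (K−S)⁺=32.3530, hold=32.0571 ⇒ V=32.3530 exercise | (k=6,j=1): S=41.5096, (K−S)⁺=23.8704, hold=23.5746 ⇒ V=23.8704 exercise | (k=6,j=2): S=52.1707, (K−S)⁺=13.2093, hold=13.6490 ⇒ V=13.6490 continue | (k=6,j=3): S=65.5700, (K−S)⁺=0.0000, hold=5.1162 ⇒ V=5.1162 continue | (k=6,j=4): S=82.4107, (K−S)⁺=0.0000, hold=0.8950 ⇒ V=0.8950 continue | (k=6,j=5): S=103.5768, (K−S)⁺=0.0000, hold=0.0000 ⇒ V=0.0000 continue | (k=6,j=6): S=130.1790, (K−S)⁺=0.0000, hold=0.0000 ⇒ V=0.0000 continue  boundary S*=41.5096
step 5: (k=5,j=0): S=37.0262, (K−S)⁺=28.3538, hold=28.0579 ⇒ V=28.3538 exercise | (k=5,j=1): S=46.5358, (K−S)⁺=18.8442, hold=18.7633 ⇒ V=18.8442 exercise | (k=5,j=2): S=58.4879, (K−S)⁺=6.8921, hold=9.4140 ⇒ V=9.4140 continue | (k=5,j=3): S=73.5097, (K−S)⁺=0.0000, hold=3.0285 ⇒ V=3.0285 continue | (k=5,j=4): S=92.3896, (K−S)⁺=0.0000, hold=0.4532 ⇒ V=0.4532 continue | (k=5,j=5): S=116.1185, (K−S)⁺=0.0000, hold=0.0000 ⇒ V=0.0000 continue  boundary S*=46.5358
step 4: (k=4,j=0): S=41.5096, (K−S)⁺=23.8704, hold=23.5746 ⇒ V=23.8704 exercise | (k=4,j=1): S=52.1707, (K−S)⁺=13.2093, hold=14.1468 ⇒ V=14.1468 continue | (k=4,j=2): S=65.5700, (K−S)⁺=0.0000, hold=6.2484 ⇒ V=6.2484 continue | (k=4,j=3): S=82.4107, (K−S)⁺=0.0000, hold=1.7553 ⇒ V=1.7553 continue | (k=4,j=4): S=103.5768, (K−S)⁺=0.0000, hold=0.2295 ⇒ V=0.2295 continue  boundary S*=41.5096
step 3: (k=3,j=0): S=46.5358, (K−S)⁺=18.8442, hold=19.0068 ⇒ V=19.0068 continue | (k=3,j=1): S=58.4879, (K−S)⁺=6.8921, hold=10.2198 ⇒ V=10.2198 continue | (k=3,j=2): S=73.5097, (K−S)⁺=0.0000, hold=4.0226 ⇒ V=4.0226 continue | (k=3,j=3): S=92.3896, (K−S)⁺=0.0000, hold=1.0011 ⇒ V=1.0011 continue  boundary S*=-
step 2: (k=2,j=0): S=52.1707, (K−S)⁺=13.2093, hold=14.6233 ⇒ V=14.6233 continue | (k=2,j=1): S=65.5700, (K−S)⁺=0.0000, hold=7.1427 ⇒ V=7.1427 continue | (k=2,j=2): S=82.4107, (K−S)⁺=0.0000, hold=2.5267 ⇒ V=2.5267 continue  boundary S*=-
step 1: (k=1,j=0): S=58.4879, (K−S)⁺=6.8921, hold=10.8985 ⇒ V=10.8985 continue | (k=1,j=1): S=73.5097, (K−S)⁺=0.0000, hold=4.8528 ⇒ V=4.8528 continue  boundary S*=-
step 0: (k=0,j=0): S=65.5700, (K−S)⁺=0.0000, hold=7.8924 ⇒ V=7.8924 continue  boundary S*=-

price = 7.8924
boundary = - - - - 41.5096 46.5358 41.5096 46.5358 52.1707
tree:
7.8924
10.8985 4.8528
14.6233 7.1427 2.5267
19.0068 10.2198 4.0226 1.0011
23.8704 14.1468 6.2484 1.7553 0.2295
28.3538 18.8442 9.4140 3.0285 0.4532 0.0000
32.3530 23.8704 13.6490 5.1162 0.8950 0.0000 0.0000
35.9202 28.3538 18.8442 8.3961 1.7674 0.0000 0.0000 0.0000
39.1021 32.3530 23.8704 13.2093 3.4901 0.0000 0.0000 0.0000 0.0000
41.9403 35.9202 28.3538 18.8442 6.8921 0.0000 0.0000 0.0000 0.0000 0.0000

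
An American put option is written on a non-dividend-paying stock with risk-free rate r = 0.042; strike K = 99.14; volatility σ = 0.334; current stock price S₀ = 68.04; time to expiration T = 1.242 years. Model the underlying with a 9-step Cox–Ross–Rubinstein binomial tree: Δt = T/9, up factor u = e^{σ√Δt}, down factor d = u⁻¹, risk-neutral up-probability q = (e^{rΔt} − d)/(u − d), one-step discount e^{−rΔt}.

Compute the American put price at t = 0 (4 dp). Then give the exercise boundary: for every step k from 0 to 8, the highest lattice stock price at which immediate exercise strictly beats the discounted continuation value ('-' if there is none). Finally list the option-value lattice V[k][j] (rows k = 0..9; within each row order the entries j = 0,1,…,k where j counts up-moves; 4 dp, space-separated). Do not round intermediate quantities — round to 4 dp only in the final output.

price = 31.4474
boundary = - 60.1006 53.0877 60.1006 68.0400 60.1006 68.0400 77.0282 87.2037
tree:
31.4474
39.0394 23.9919
46.0523 31.1416 16.9043
52.2470 39.0394 23.3671 10.4411
57.7188 46.0523 31.1000 15.6709 5.1727
62.5521 52.2470 39.0394 22.6269 8.6848 1.6130
66.8214 57.7188 46.0523 31.1000 14.1588 3.1441 0.0535
70.5926 62.5521 52.2470 39.0394 22.1118 6.1269 0.1061 0.0000
73.9237 66.8214 57.7188 46.0523 31.1000 11.9363 0.2102 0.0000 0.0000
76.8661 70.5926 62.5521 52.2470 39.0394 22.1118 0.4166 0.0000 0.0000 0.0000

Δt=0.13800  u=1.13210  d=0.88331  q=0.49239  discount=0.99422
step 9 (expiry): payoffs max(K−S,0) = 76.8661 70.5926 62.5521 52.2470 39.0394 22.1118 0.4166 0.0000 0.0000 0.0000
step 8: (k=8,j=0): S=25.2163, (K−S)⁺=73.9237, hold=73.3507 ⇒ V=73.9237 exercise | (k=8,j=1): S=32.3186, (K−S)⁺=66.8214, hold=66.2485 ⇒ V=66.8214 exercise | (k=8,j=2): S=41.4212, (K−S)⁺=57.7188, hold=57.1458 ⇒ V=57.7188 exercise | (k=8,j=3): S=53.0877, (K−S)⁺=46.0523, hold=45.4794 ⇒ V=46.0523 exercise | (k=8,j=4): S=68.0400, (K−S)⁺=31.1000, hold=30.5270 ⇒ V=31.1000 exercise | (k=8,j=5): S=87.2037, (K−S)⁺=11.9363, hold=11.3633 ⇒ V=11.9363 exercise | (k=8,j=6): S=111.7649, (K−S)⁺=0.0000, hold=0.2102 ⇒ V=0.2102 continue | (k=8,j=7): S=143.2439, (K−S)⁺=0.0000, hold=0.0000 ⇒ V=0.0000 continue | (k=8,j=8): S=183.5890, (K−S)⁺=0.0000, hold=0.0000 ⇒ V=0.0000 continue  boundary S*=87.2037
step 7: (k=7,j=0): S=28.5474, (K−S)⁺=70.5926, hold=70.0196 ⇒ V=70.5926 exercise | (k=7,j=1): S=36.5879, (K−S)⁺=62.5521, hold=61.9791 ⇒ V=62.5521 exercise | (k=7,j=2): S=46.8930, (K−S)⁺=52.2470, hold=51.6740 ⇒ V=52.2470 exercise | (k=7,j=3): S=60.1006, (K−S)⁺=39.0394, hold=38.4664 ⇒ V=39.0394 exercise | (k=7,j=4): S=77.0282, (K−S)⁺=22.1118, hold=21.5389 ⇒ V=22.1118 exercise | (k=7,j=5): S=98.7234, (K−S)⁺=0.4166, hold=6.1269 ⇒ V=6.1269 continue | (k=7,j=6): S=126.5292, (K−S)⁺=0.0000, hold=0.1061 ⇒ V=0.1061 continue | (k=7,j=7): S=162.1666, (K−S)⁺=0.0000, hold=0.0000 ⇒ V=0.0000 continue  boundary S*=77.0282
step 6: (k=6,j=0): S=32.3186, (K−S)⁺=66.8214, hold=66.2485 ⇒ V=66.8214 exercise | (k=6,j=1): S=41.4212, (K−S)⁺=57.7188, hold=57.1458 ⇒ V=57.7188 exercise | (k=6,j=2): S=53.0877, (K−S)⁺=46.0523, hold=45.4794 ⇒ V=46.0523 exercise | (k=6,j=3): S=68.0400, (K−S)⁺=31.1000, hold=30.5270 ⇒ V=31.1000 exercise | (k=6,j=4): S=87.2037, (K−S)⁺=11.9363, hold=14.1588 ⇒ V=14.1588 continue | (k=6,j=5): S=111.7649, (K−S)⁺=0.0000, hold=3.1441 ⇒ V=3.1441 continue | (k=6,j=6): S=143.2439, (K−S)⁺=0.0000, hold=0.0535 ⇒ V=0.0535 continue  boundary S*=68.0400
step 5: (k=5,j=0): S=36.5879, (K−S)⁺=62.5521, hold=61.9791 ⇒ V=62.5521 exercise | (k=5,j=1): S=46.8930, (K−S)⁺=52.2470, hold=51.6740 ⇒ V=52.2470 exercise | (k=5,j=2): S=60.1006, (K−S)⁺=39.0394, hold=38.4664 ⇒ V=39.0394 exercise | (k=5,j=3): S=77.0282, (K−S)⁺=22.1118, hold=22.6269 ⇒ V=22.6269 continue | (k=5,j=4): S=98.7234, (K−S)⁺=0.4166, hold=8.6848 ⇒ V=8.6848 continue | (k=5,j=5): S=126.5292, (K−S)⁺=0.0000, hold=1.6130 ⇒ V=1.6130 continue  boundary S*=60.1006
step 4: (k=4,j=0): S=41.4212, (K−S)⁺=57.7188, hold=57.1458 ⇒ V=57.7188 exercise | (k=4,j=1): S=53.0877, (K−S)⁺=46.0523, hold=45.4794 ⇒ V=46.0523 exercise | (k=4,j=2): S=68.0400, (K−S)⁺=31.1000, hold=30.7792 ⇒ V=31.1000 exercise | (k=4,j=3): S=87.2037, (K−S)⁺=11.9363, hold=15.6709 ⇒ V=15.6709 continue | (k=4,j=4): S=111.7649, (K−S)⁺=0.0000, hold=5.1727 ⇒ V=5.1727 continue  boundary S*=68.0400
step 3: (k=3,j=0): S=46.8930, (K−S)⁺=52.2470, hold=51.6740 ⇒ V=52.2470 exercise | (k=3,j=1): S=60.1006, (K−S)⁺=39.0394, hold=38.4664 ⇒ V=39.0394 exercise | (k=3,j=2): S=77.0282, (K−S)⁺=22.1118, hold=23.3671 ⇒ V=23.3671 continue | (k=3,j=3): S=98.7234, (K−S)⁺=0.4166, hold=10.4411 ⇒ V=10.4411 continue  boundary S*=60.1006
step 2: (k=2,j=0): S=53.0877, (K−S)⁺=46.0523, hold=45.4794 ⇒ V=46.0523 exercise | (k=2,j=1): S=68.0400, (K−S)⁺=31.1000, hold=31.1416 ⇒ V=31.1416 continue | (k=2,j=2): S=87.2037, (K−S)⁺=11.9363, hold=16.9043 ⇒ V=16.9043 continue  boundary S*=53.0877
step 1: (k=1,j=0): S=60.1006, (K−S)⁺=39.0394, hold=38.4868 ⇒ V=39.0394 exercise | (k=1,j=1): S=77.0282, (K−S)⁺=22.1118, hold=23.9919 ⇒ V=23.9919 continue  boundary S*=60.1006
step 0: (k=0,j=0): S=68.0400, (K−S)⁺=31.1000, hold=31.4474 ⇒ V=31.4474 continue  boundary S*=-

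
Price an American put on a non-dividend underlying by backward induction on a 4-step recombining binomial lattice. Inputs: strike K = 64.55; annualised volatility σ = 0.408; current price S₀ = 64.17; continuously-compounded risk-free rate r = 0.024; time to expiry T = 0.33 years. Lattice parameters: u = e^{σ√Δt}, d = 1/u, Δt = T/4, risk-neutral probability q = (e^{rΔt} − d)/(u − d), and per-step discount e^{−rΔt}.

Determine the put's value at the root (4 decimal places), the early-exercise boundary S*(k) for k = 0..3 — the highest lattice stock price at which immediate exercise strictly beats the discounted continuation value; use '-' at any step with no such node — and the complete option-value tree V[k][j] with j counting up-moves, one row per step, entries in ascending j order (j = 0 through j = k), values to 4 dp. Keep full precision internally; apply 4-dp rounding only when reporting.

price = 5.7277
boundary = - - 50.7625 57.0739
tree:
5.7277
9.0703 2.1182
13.7875 3.9805 0.1027
19.4010 7.4761 0.1975 0.0000
24.3937 13.7875 0.3800 0.0000 0.0000

params: Δt=0.08250 u=1.12433 d=0.88942 q=0.47917 e^(-rΔt)=0.99802
t_4 payoffs: 24.3937 13.7875 0.3800 0.0000 0.0000
t_3: node(3,0) S=45.1490 payoff=19.4010 vs cont=19.2733 → 19.4010 [stop]  node(3,1) S=57.0739 payoff=7.4761 vs cont=7.3484 → 7.4761 [stop]  node(3,2) S=72.1484 payoff=0.0000 vs cont=0.1975 → 0.1975 [wait]  node(3,3) S=91.2044 payoff=0.0000 vs cont=0.0000 → 0.0000 [wait]  ⇒ S*(3)=57.0739
t_2: node(2,0) S=50.7625 payoff=13.7875 vs cont=13.6598 → 13.7875 [stop]  node(2,1) S=64.1700 payoff=0.3800 vs cont=3.9805 → 3.9805 [wait]  node(2,2) S=81.1187 payoff=0.0000 vs cont=0.1027 → 0.1027 [wait]  ⇒ S*(2)=50.7625
t_1: node(1,0) S=57.0739 payoff=7.4761 vs cont=9.0703 → 9.0703 [wait]  node(1,1) S=72.1484 payoff=0.0000 vs cont=2.1182 → 2.1182 [wait]  ⇒ S*(1)=-
t_0: node(0,0) S=64.1700 payoff=0.3800 vs cont=5.7277 → 5.7277 [wait]  ⇒ S*(0)=-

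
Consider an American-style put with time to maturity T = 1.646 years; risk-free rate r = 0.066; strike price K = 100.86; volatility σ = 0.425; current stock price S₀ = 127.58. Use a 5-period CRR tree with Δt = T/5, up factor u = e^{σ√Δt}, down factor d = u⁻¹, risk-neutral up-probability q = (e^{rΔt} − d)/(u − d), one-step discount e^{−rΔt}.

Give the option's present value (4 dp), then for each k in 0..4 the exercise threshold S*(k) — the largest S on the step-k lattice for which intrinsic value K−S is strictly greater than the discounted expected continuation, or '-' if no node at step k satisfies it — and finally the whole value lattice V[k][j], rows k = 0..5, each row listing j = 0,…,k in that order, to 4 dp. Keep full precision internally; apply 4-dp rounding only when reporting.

price = 9.3563
boundary = - - - 61.3871 78.3392
tree:
9.3563
15.6566 3.0623
25.4185 5.9571 0.1143
39.4729 11.5846 0.2263 0.0000
52.7566 22.5208 0.4481 0.0000 0.0000
63.1659 39.4729 0.8874 0.0000 0.0000 0.0000

Δt=0.32920  u=1.27615  d=0.78361  q=0.48393  discount=0.97851
step 5 (expiry): payoffs max(K−S,0) = 63.1659 39.4729 0.8874 0.0000 0.0000 0.0000
step 4: (k=4,j=0): S=48.1034, (K−S)⁺=52.7566, hold=50.5889 ⇒ V=52.7566 exercise | (k=4,j=1): S=78.3392, (K−S)⁺=22.5208, hold=20.3530 ⇒ V=22.5208 exercise | (k=4,j=2): S=127.5800, (K−S)⁺=0.0000, hold=0.4481 ⇒ V=0.4481 continue | (k=4,j=3): S=207.7716, (K−S)⁺=0.0000, hold=0.0000 ⇒ V=0.0000 continue | (k=4,j=4): S=338.3683, (K−S)⁺=0.0000, hold=0.0000 ⇒ V=0.0000 continue  boundary S*=78.3392
step 3: (k=3,j=0): S=61.3871, (K−S)⁺=39.4729, hold=37.3051 ⇒ V=39.4729 exercise | (k=3,j=1): S=99.9726, (K−S)⁺=0.8874, hold=11.5846 ⇒ V=11.5846 continue | (k=3,j=2): S=162.8112, (K−S)⁺=0.0000, hold=0.2263 ⇒ V=0.2263 continue | (k=3,j=3): S=265.1477, (K−S)⁺=0.0000, hold=0.0000 ⇒ V=0.0000 continue  boundary S*=61.3871
step 2: (k=2,j=0): S=78.3392, (K−S)⁺=22.5208, hold=25.4185 ⇒ V=25.4185 continue | (k=2,j=1): S=127.5800, (K−S)⁺=0.0000, hold=5.9571 ⇒ V=5.9571 continue | (k=2,j=2): S=207.7716, (K−S)⁺=0.0000, hold=0.1143 ⇒ V=0.1143 continue  boundary S*=-
step 1: (k=1,j=0): S=99.9726, (K−S)⁺=0.8874, hold=15.6566 ⇒ V=15.6566 continue | (k=1,j=1): S=162.8112, (K−S)⁺=0.0000, hold=3.0623 ⇒ V=3.0623 continue  boundary S*=-
step 0: (k=0,j=0): S=127.5800, (K−S)⁺=0.0000, hold=9.3563 ⇒ V=9.3563 continue  boundary S*=-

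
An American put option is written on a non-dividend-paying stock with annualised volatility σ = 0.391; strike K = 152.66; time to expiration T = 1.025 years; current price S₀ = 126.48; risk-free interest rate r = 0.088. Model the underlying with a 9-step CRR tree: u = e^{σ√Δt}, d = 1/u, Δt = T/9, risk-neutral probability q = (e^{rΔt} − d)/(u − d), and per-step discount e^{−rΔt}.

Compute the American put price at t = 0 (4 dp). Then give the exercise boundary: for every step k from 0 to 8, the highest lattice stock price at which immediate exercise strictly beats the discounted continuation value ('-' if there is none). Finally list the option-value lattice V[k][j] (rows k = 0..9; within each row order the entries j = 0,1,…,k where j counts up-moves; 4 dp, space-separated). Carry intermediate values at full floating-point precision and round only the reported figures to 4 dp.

price = 31.5351
boundary = - - 97.1425 85.1340 97.1425 110.8449 97.1425 110.8449 126.4800
tree:
31.5351
42.4468 21.4733
55.5175 30.4874 13.0701
67.5260 41.9036 19.9104 6.6290
78.0500 55.5175 29.4012 11.0090 2.4698
87.2731 67.5260 41.8151 17.8251 4.5505 0.4806
95.3561 78.0500 55.5175 27.9235 8.2867 0.9808 0.0000
102.4398 87.2731 67.5260 41.8151 14.8701 2.0019 0.0000 0.0000
108.6479 95.3561 78.0500 55.5175 26.1800 4.0859 0.0000 0.0000 0.0000
114.0886 102.4398 87.2731 67.5260 41.8151 8.3395 0.0000 0.0000 0.0000 0.0000

Δt=0.11389, u=1.14105, d=0.87638, q=0.50512, disc=e^(-rΔt)=0.99003
k=9 terminal: V=max(K-S,0) → 114.0886 102.4398 87.2731 67.5260 41.8151 8.3395 0.0000 0.0000 0.0000 0.0000
k=8: j=0 S=44.0121 intr=108.6479 cont=107.1255 V=108.6479[EX]; j=1 S=57.3039 intr=95.3561 cont=93.8337 V=95.3561[EX]; j=2 S=74.6100 intr=78.0500 cont=76.5277 V=78.0500[EX]; j=3 S=97.1425 intr=55.5175 cont=53.9951 V=55.5175[EX]; j=4 S=126.4800 intr=26.1800 cont=24.6576 V=26.1800[EX]; j=5 S=164.6775 intr=0.0000 cont=4.0859 V=4.0859[hold]; j=6 S=214.4108 intr=0.0000 cont=0.0000 V=0.0000[hold]; j=7 S=279.1638 intr=0.0000 cont=0.0000 V=0.0000[hold]; j=8 S=363.4725 intr=0.0000 cont=0.0000 V=0.0000[hold]  S*(8)=126.4800
k=7: j=0 S=50.2202 intr=102.4398 cont=100.9175 V=102.4398[EX]; j=1 S=65.3869 intr=87.2731 cont=85.7507 V=87.2731[EX]; j=2 S=85.1340 intr=67.5260 cont=66.0036 V=67.5260[EX]; j=3 S=110.8449 intr=41.8151 cont=40.2928 V=41.8151[EX]; j=4 S=144.3205 intr=8.3395 cont=14.8701 V=14.8701[hold]; j=5 S=187.9059 intr=0.0000 cont=2.0019 V=2.0019[hold]; j=6 S=244.6544 intr=0.0000 cont=0.0000 V=0.0000[hold]; j=7 S=318.5410 intr=0.0000 cont=0.0000 V=0.0000[hold]  S*(7)=110.8449
k=6: j=0 S=57.3039 intr=95.3561 cont=93.8337 V=95.3561[EX]; j=1 S=74.6100 intr=78.0500 cont=76.5277 V=78.0500[EX]; j=2 S=97.1425 intr=55.5175 cont=53.9951 V=55.5175[EX]; j=3 S=126.4800 intr=26.1800 cont=27.9235 V=27.9235[hold]; j=4 S=164.6775 intr=0.0000 cont=8.2867 V=8.2867[hold]; j=5 S=214.4108 intr=0.0000 cont=0.9808 V=0.9808[hold]; j=6 S=279.1638 intr=0.0000 cont=0.0000 V=0.0000[hold]  S*(6)=97.1425
k=5: j=0 S=65.3869 intr=87.2731 cont=85.7507 V=87.2731[EX]; j=1 S=85.1340 intr=67.5260 cont=66.0036 V=67.5260[EX]; j=2 S=110.8449 intr=41.8151 cont=41.1647 V=41.8151[EX]; j=3 S=144.3205 intr=8.3395 cont=17.8251 V=17.8251[hold]; j=4 S=187.9059 intr=0.0000 cont=4.5505 V=4.5505[hold]; j=5 S=244.6544 intr=0.0000 cont=0.4806 V=0.4806[hold]  S*(5)=110.8449
k=4: j=0 S=74.6100 intr=78.0500 cont=76.5277 V=78.0500[EX]; j=1 S=97.1425 intr=55.5175 cont=53.9951 V=55.5175[EX]; j=2 S=126.4800 intr=26.1800 cont=29.4012 V=29.4012[hold]; j=3 S=164.6775 intr=0.0000 cont=11.0090 V=11.0090[hold]; j=4 S=214.4108 intr=0.0000 cont=2.4698 V=2.4698[hold]  S*(4)=97.1425
k=3: j=0 S=85.1340 intr=67.5260 cont=66.0036 V=67.5260[EX]; j=1 S=110.8449 intr=41.8151 cont=41.9036 V=41.9036[hold]; j=2 S=144.3205 intr=8.3395 cont=19.9104 V=19.9104[hold]; j=3 S=187.9059 intr=0.0000 cont=6.6290 V=6.6290[hold]  S*(3)=85.1340
k=2: j=0 S=97.1425 intr=55.5175 cont=54.0394 V=55.5175[EX]; j=1 S=126.4800 intr=26.1800 cont=30.4874 V=30.4874[hold]; j=2 S=164.6775 intr=0.0000 cont=13.0701 V=13.0701[hold]  S*(2)=97.1425
k=1: j=0 S=110.8449 intr=41.8151 cont=42.4468 V=42.4468[hold]; j=1 S=144.3205 intr=8.3395 cont=21.4733 V=21.4733[hold]  S*(1)=-
k=0: j=0 S=126.4800 intr=26.1800 cont=31.5351 V=31.5351[hold]  S*(0)=-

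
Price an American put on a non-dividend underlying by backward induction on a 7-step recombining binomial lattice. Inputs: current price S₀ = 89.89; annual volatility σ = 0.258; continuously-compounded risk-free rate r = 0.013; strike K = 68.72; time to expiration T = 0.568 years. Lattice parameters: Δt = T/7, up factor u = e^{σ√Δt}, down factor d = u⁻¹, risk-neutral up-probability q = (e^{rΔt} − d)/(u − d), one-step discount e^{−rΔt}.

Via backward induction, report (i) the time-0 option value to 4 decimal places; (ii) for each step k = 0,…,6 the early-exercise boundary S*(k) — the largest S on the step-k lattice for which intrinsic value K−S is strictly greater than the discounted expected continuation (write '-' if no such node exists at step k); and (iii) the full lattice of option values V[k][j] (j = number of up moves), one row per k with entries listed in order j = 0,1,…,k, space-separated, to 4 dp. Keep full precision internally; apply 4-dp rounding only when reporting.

Δt=0.08114, u=1.07626, d=0.92914, q=0.48881, disc=e^(-rΔt)=0.99895
k=7 terminal: V=max(K-S,0) → 14.9811 6.4722 0.0000 0.0000 0.0000 0.0000 0.0000 0.0000
k=6: j=0 S=57.8371 intr=10.8829 cont=10.8105 V=10.8829[EX]; j=1 S=66.9948 intr=1.7252 cont=3.3051 V=3.3051[hold]; j=2 S=77.6026 intr=0.0000 cont=0.0000 V=0.0000[hold]; j=3 S=89.8900 intr=0.0000 cont=0.0000 V=0.0000[hold]; j=4 S=104.1229 intr=0.0000 cont=0.0000 V=0.0000[hold]; j=5 S=120.6095 intr=0.0000 cont=0.0000 V=0.0000[hold]; j=6 S=139.7065 intr=0.0000 cont=0.0000 V=0.0000[hold]  S*(6)=57.8371
k=5: j=0 S=62.2478 intr=6.4722 cont=7.1712 V=7.1712[hold]; j=1 S=72.1039 intr=0.0000 cont=1.6877 V=1.6877[hold]; j=2 S=83.5206 intr=0.0000 cont=0.0000 V=0.0000[hold]; j=3 S=96.7451 intr=0.0000 cont=0.0000 V=0.0000[hold]; j=4 S=112.0634 intr=0.0000 cont=0.0000 V=0.0000[hold]; j=5 S=129.8073 intr=0.0000 cont=0.0000 V=0.0000[hold]  S*(5)=-
k=4: j=0 S=66.9948 intr=1.7252 cont=4.4861 V=4.4861[hold]; j=1 S=77.6026 intr=0.0000 cont=0.8618 V=0.8618[hold]; j=2 S=89.8900 intr=0.0000 cont=0.0000 V=0.0000[hold]; j=3 S=104.1229 intr=0.0000 cont=0.0000 V=0.0000[hold]; j=4 S=120.6095 intr=0.0000 cont=0.0000 V=0.0000[hold]  S*(4)=-
k=3: j=0 S=72.1039 intr=0.0000 cont=2.7117 V=2.7117[hold]; j=1 S=83.5206 intr=0.0000 cont=0.4401 V=0.4401[hold]; j=2 S=96.7451 intr=0.0000 cont=0.0000 V=0.0000[hold]; j=3 S=112.0634 intr=0.0000 cont=0.0000 V=0.0000[hold]  S*(3)=-
k=2: j=0 S=77.6026 intr=0.0000 cont=1.5996 V=1.5996[hold]; j=1 S=89.8900 intr=0.0000 cont=0.2247 V=0.2247[hold]; j=2 S=104.1229 intr=0.0000 cont=0.0000 V=0.0000[hold]  S*(2)=-
k=1: j=0 S=83.5206 intr=0.0000 cont=0.9266 V=0.9266[hold]; j=1 S=96.7451 intr=0.0000 cont=0.1148 V=0.1148[hold]  S*(1)=-
k=0: j=0 S=89.8900 intr=0.0000 cont=0.5292 V=0.5292[hold]  S*(0)=-

price = 0.5292
boundary = - - - - - - 57.8371
tree:
0.5292
0.9266 0.1148
1.5996 0.2247 0.0000
2.7117 0.4401 0.0000 0.0000
4.4861 0.8618 0.0000 0.0000 0.0000
7.1712 1.6877 0.0000 0.0000 0.0000 0.0000
10.8829 3.3051 0.0000 0.0000 0.0000 0.0000 0.0000
14.9811 6.4722 0.0000 0.0000 0.0000 0.0000 0.0000 0.0000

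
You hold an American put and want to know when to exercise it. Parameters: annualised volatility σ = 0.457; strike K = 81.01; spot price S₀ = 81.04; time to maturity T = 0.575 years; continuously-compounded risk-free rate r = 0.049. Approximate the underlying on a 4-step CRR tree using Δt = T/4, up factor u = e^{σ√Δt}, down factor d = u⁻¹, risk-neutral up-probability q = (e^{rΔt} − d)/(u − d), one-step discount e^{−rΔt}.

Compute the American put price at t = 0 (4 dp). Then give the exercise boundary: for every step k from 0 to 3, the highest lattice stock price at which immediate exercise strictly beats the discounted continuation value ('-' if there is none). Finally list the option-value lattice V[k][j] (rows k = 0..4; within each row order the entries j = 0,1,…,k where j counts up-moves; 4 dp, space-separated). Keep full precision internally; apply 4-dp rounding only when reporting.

Δt=0.14375  u=1.18919  d=0.84091  q=0.47709  discount=0.99298
step 4 (expiry): payoffs max(K−S,0) = 40.4871 23.7040 0.0000 0.0000 0.0000
step 3: (k=3,j=0): S=48.1893, (K−S)⁺=32.8207, hold=32.2521 ⇒ V=32.8207 exercise | (k=3,j=1): S=68.1475, (K−S)⁺=12.8625, hold=12.3081 ⇒ V=12.8625 exercise | (k=3,j=2): S=96.3716, (K−S)⁺=0.0000, hold=0.0000 ⇒ V=0.0000 continue | (k=3,j=3): S=136.2851, (K−S)⁺=0.0000, hold=0.0000 ⇒ V=0.0000 continue  boundary S*=68.1475
step 2: (k=2,j=0): S=57.3060, (K−S)⁺=23.7040, hold=23.1354 ⇒ V=23.7040 exercise | (k=2,j=1): S=81.0400, (K−S)⁺=0.0000, hold=6.6788 ⇒ V=6.6788 continue | (k=2,j=2): S=114.6037, (K−S)⁺=0.0000, hold=0.0000 ⇒ V=0.0000 continue  boundary S*=57.3060
step 1: (k=1,j=0): S=68.1475, (K−S)⁺=12.8625, hold=15.4721 ⇒ V=15.4721 continue | (k=1,j=1): S=96.3716, (K−S)⁺=0.0000, hold=3.4679 ⇒ V=3.4679 continue  boundary S*=-
step 0: (k=0,j=0): S=81.0400, (K−S)⁺=0.0000, hold=9.6767 ⇒ V=9.6767 continue  boundary S*=-

price = 9.6767
boundary = - - 57.3060 68.1475
tree:
9.6767
15.4721 3.4679
23.7040 6.6788 0.0000
32.8207 12.8625 0.0000 0.0000
40.4871 23.7040 0.0000 0.0000 0.0000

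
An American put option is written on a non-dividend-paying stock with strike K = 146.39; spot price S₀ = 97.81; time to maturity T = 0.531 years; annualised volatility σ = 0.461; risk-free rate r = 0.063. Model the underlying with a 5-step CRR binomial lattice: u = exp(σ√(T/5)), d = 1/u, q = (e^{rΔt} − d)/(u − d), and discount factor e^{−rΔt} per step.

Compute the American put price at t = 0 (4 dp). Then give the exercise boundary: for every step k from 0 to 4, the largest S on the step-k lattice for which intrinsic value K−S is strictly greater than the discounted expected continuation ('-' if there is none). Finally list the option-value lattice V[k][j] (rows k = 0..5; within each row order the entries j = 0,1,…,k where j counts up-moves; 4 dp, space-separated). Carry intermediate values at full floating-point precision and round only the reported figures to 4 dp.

Δt=0.10620, u=1.16210, d=0.86051, q=0.48477, disc=e^(-rΔt)=0.99333
k=5 terminal: V=max(K-S,0) → 100.2414 84.0670 62.2237 32.7246 0.0000 0.0000
k=4: j=0 S=53.6294 intr=92.7606 cont=91.7844 V=92.7606[EX]; j=1 S=72.4258 intr=73.9642 cont=72.9881 V=73.9642[EX]; j=2 S=97.8100 intr=48.5800 cont=47.6038 V=48.5800[EX]; j=3 S=132.0910 intr=14.2990 cont=16.7482 V=16.7482[hold]; j=4 S=178.3871 intr=0.0000 cont=0.0000 V=0.0000[hold]  S*(4)=97.8100
k=3: j=0 S=62.3230 intr=84.0670 cont=83.0909 V=84.0670[EX]; j=1 S=84.1663 intr=62.2237 cont=61.2475 V=62.2237[EX]; j=2 S=113.6654 intr=32.7246 cont=32.9278 V=32.9278[hold]; j=3 S=153.5035 intr=0.0000 cont=8.5716 V=8.5716[hold]  S*(3)=84.1663
k=2: j=0 S=72.4258 intr=73.9642 cont=72.9881 V=73.9642[EX]; j=1 S=97.8100 intr=48.5800 cont=47.7017 V=48.5800[EX]; j=2 S=132.0910 intr=14.2990 cont=20.9798 V=20.9798[hold]  S*(2)=97.8100
k=1: j=0 S=84.1663 intr=62.2237 cont=61.2475 V=62.2237[EX]; j=1 S=113.6654 intr=32.7246 cont=34.9655 V=34.9655[hold]  S*(1)=84.1663
k=0: j=0 S=97.8100 intr=48.5800 cont=48.6829 V=48.6829[hold]  S*(0)=-

price = 48.6829
boundary = - 84.1663 97.8100 84.1663 97.8100
tree:
48.6829
62.2237 34.9655
73.9642 48.5800 20.9798
84.0670 62.2237 32.9278 8.5716
92.7606 73.9642 48.5800 16.7482 0.0000
100.2414 84.0670 62.2237 32.7246 0.0000 0.0000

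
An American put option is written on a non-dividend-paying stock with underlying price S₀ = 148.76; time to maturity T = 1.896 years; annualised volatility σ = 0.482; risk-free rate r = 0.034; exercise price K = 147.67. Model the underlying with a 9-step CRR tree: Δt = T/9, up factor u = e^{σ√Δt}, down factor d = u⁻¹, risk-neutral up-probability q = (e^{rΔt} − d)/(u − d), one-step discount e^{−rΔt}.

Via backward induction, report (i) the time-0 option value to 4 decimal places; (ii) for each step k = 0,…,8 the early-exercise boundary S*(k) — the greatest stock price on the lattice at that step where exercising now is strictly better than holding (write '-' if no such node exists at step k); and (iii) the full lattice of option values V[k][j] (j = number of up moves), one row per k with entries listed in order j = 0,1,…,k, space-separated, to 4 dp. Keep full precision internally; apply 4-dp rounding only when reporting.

price = 34.4157
boundary = - - - - 61.4002 76.6035 61.4002 76.6035 95.5714
tree:
34.4157
45.2286 22.3115
57.8344 31.1970 12.2719
71.7704 42.4444 18.5347 5.1416
86.2698 55.9389 27.3304 8.5411 1.2477
98.4558 71.0665 39.1262 13.9666 2.3316 0.0000
108.2233 86.2698 53.9788 22.3728 4.3571 0.0000 0.0000
116.0522 98.4558 71.0665 34.8440 8.1423 0.0000 0.0000 0.0000
122.3273 108.2233 86.2698 52.0986 15.2157 0.0000 0.0000 0.0000 0.0000
127.3570 116.0522 98.4558 71.0665 28.4341 0.0000 0.0000 0.0000 0.0000 0.0000

params: Δt=0.21067 u=1.24761 d=0.80153 q=0.46103 e^(-rΔt)=0.99286
t_9 payoffs: 127.3570 116.0522 98.4558 71.0665 28.4341 0.0000 0.0000 0.0000 0.0000 0.0000
t_8: node(8,0) S=25.3427 payoff=122.3273 vs cont=121.2734 → 122.3273 [stop]  node(8,1) S=39.4467 payoff=108.2233 vs cont=107.1693 → 108.2233 [stop]  node(8,2) S=61.4002 payoff=86.2698 vs cont=85.2159 → 86.2698 [stop]  node(8,3) S=95.5714 payoff=52.0986 vs cont=51.0447 → 52.0986 [stop]  node(8,4) S=148.7600 payoff=0.0000 vs cont=15.2157 → 15.2157 [wait]  node(8,5) S=231.5499 payoff=0.0000 vs cont=0.0000 → 0.0000 [wait]  node(8,6) S=360.4150 payoff=0.0000 vs cont=0.0000 → 0.0000 [wait]  node(8,7) S=560.9979 payoff=0.0000 vs cont=0.0000 → 0.0000 [wait]  node(8,8) S=873.2117 payoff=0.0000 vs cont=0.0000 → 0.0000 [wait]  ⇒ S*(8)=95.5714
t_7: node(7,0) S=31.6178 payoff=116.0522 vs cont=114.9982 → 116.0522 [stop]  node(7,1) S=49.2142 payoff=98.4558 vs cont=97.4019 → 98.4558 [stop]  node(7,2) S=76.6035 payoff=71.0665 vs cont=70.0126 → 71.0665 [stop]  node(7,3) S=119.2359 payoff=28.4341 vs cont=34.8440 → 34.8440 [wait]  node(7,4) S=185.5946 payoff=0.0000 vs cont=8.1423 → 8.1423 [wait]  node(7,5) S=288.8841 payoff=0.0000 vs cont=0.0000 → 0.0000 [wait]  node(7,6) S=449.6577 payoff=0.0000 vs cont=0.0000 → 0.0000 [wait]  node(7,7) S=699.9071 payoff=0.0000 vs cont=0.0000 → 0.0000 [wait]  ⇒ S*(7)=76.6035
t_6: node(6,0) S=39.4467 payoff=108.2233 vs cont=107.1693 → 108.2233 [stop]  node(6,1) S=61.4002 payoff=86.2698 vs cont=85.2159 → 86.2698 [stop]  node(6,2) S=95.5714 payoff=52.0986 vs cont=53.9788 → 53.9788 [wait]  node(6,3) S=148.7600 payoff=0.0000 vs cont=22.3728 → 22.3728 [wait]  node(6,4) S=231.5499 payoff=0.0000 vs cont=4.3571 → 4.3571 [wait]  node(6,5) S=360.4150 payoff=0.0000 vs cont=0.0000 → 0.0000 [wait]  node(6,6) S=560.9979 payoff=0.0000 vs cont=0.0000 → 0.0000 [wait]  ⇒ S*(6)=61.4002
t_5: node(5,0) S=49.2142 payoff=98.4558 vs cont=97.4019 → 98.4558 [stop]  node(5,1) S=76.6035 payoff=71.0665 vs cont=70.8732 → 71.0665 [stop]  node(5,2) S=119.2359 payoff=28.4341 vs cont=39.1262 → 39.1262 [wait]  node(5,3) S=185.5946 payoff=0.0000 vs cont=13.9666 → 13.9666 [wait]  node(5,4) S=288.8841 payoff=0.0000 vs cont=2.3316 → 2.3316 [wait]  node(5,5) S=449.6577 payoff=0.0000 vs cont=0.0000 → 0.0000 [wait]  ⇒ S*(5)=76.6035
t_4: node(4,0) S=61.4002 payoff=86.2698 vs cont=85.2159 → 86.2698 [stop]  node(4,1) S=95.5714 payoff=52.0986 vs cont=55.9389 → 55.9389 [wait]  node(4,2) S=148.7600 payoff=0.0000 vs cont=27.3304 → 27.3304 [wait]  node(4,3) S=231.5499 payoff=0.0000 vs cont=8.5411 → 8.5411 [wait]  node(4,4) S=360.4150 payoff=0.0000 vs cont=1.2477 → 1.2477 [wait]  ⇒ S*(4)=61.4002
t_3: node(3,0) S=76.6035 payoff=71.0665 vs cont=71.7704 → 71.7704 [wait]  node(3,1) S=119.2359 payoff=28.4341 vs cont=42.4444 → 42.4444 [wait]  node(3,2) S=185.5946 payoff=0.0000 vs cont=18.5347 → 18.5347 [wait]  node(3,3) S=288.8841 payoff=0.0000 vs cont=5.1416 → 5.1416 [wait]  ⇒ S*(3)=-
t_2: node(2,0) S=95.5714 payoff=52.0986 vs cont=57.8344 → 57.8344 [wait]  node(2,1) S=148.7600 payoff=0.0000 vs cont=31.1970 → 31.1970 [wait]  node(2,2) S=231.5499 payoff=0.0000 vs cont=12.2719 → 12.2719 [wait]  ⇒ S*(2)=-
t_1: node(1,0) S=119.2359 payoff=28.4341 vs cont=45.2286 → 45.2286 [wait]  node(1,1) S=185.5946 payoff=0.0000 vs cont=22.3115 → 22.3115 [wait]  ⇒ S*(1)=-
t_0: node(0,0) S=148.7600 payoff=0.0000 vs cont=34.4157 → 34.4157 [wait]  ⇒ S*(0)=-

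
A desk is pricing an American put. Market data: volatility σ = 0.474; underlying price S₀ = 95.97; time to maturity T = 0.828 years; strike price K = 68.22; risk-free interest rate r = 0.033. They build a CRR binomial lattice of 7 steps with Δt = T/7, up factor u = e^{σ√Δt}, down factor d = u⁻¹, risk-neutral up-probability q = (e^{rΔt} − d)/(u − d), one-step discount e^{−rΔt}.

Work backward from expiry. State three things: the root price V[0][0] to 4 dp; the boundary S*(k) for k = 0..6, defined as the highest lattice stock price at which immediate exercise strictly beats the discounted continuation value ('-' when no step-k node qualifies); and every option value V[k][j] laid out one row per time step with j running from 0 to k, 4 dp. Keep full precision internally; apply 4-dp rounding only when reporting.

Δt=0.11829, u=1.17706, d=0.84957, q=0.47128, disc=e^(-rΔt)=0.99610
k=7 terminal: V=max(K-S,0) → 37.5622 25.7444 9.3712 0.0000 0.0000 0.0000 0.0000 0.0000
k=6: j=0 S=36.0861 intr=32.1339 cont=31.8681 V=32.1339[EX]; j=1 S=49.9964 intr=18.2236 cont=17.9579 V=18.2236[EX]; j=2 S=69.2687 intr=0.0000 cont=4.9355 V=4.9355[hold]; j=3 S=95.9700 intr=0.0000 cont=0.0000 V=0.0000[hold]; j=4 S=132.9640 intr=0.0000 cont=0.0000 V=0.0000[hold]; j=5 S=184.2182 intr=0.0000 cont=0.0000 V=0.0000[hold]; j=6 S=255.2297 intr=0.0000 cont=0.0000 V=0.0000[hold]  S*(6)=49.9964
k=5: j=0 S=42.4756 intr=25.7444 cont=25.4787 V=25.7444[EX]; j=1 S=58.8488 intr=9.3712 cont=11.9146 V=11.9146[hold]; j=2 S=81.5335 intr=0.0000 cont=2.5993 V=2.5993[hold]; j=3 S=112.9626 intr=0.0000 cont=0.0000 V=0.0000[hold]; j=4 S=156.5068 intr=0.0000 cont=0.0000 V=0.0000[hold]; j=5 S=216.8362 intr=0.0000 cont=0.0000 V=0.0000[hold]  S*(5)=42.4756
k=4: j=0 S=49.9964 intr=18.2236 cont=19.1519 V=19.1519[hold]; j=1 S=69.2687 intr=0.0000 cont=7.4952 V=7.4952[hold]; j=2 S=95.9700 intr=0.0000 cont=1.3690 V=1.3690[hold]; j=3 S=132.9640 intr=0.0000 cont=0.0000 V=0.0000[hold]; j=4 S=184.2182 intr=0.0000 cont=0.0000 V=0.0000[hold]  S*(4)=-
k=3: j=0 S=58.8488 intr=9.3712 cont=13.6051 V=13.6051[hold]; j=1 S=81.5335 intr=0.0000 cont=4.5901 V=4.5901[hold]; j=2 S=112.9626 intr=0.0000 cont=0.7210 V=0.7210[hold]; j=3 S=156.5068 intr=0.0000 cont=0.0000 V=0.0000[hold]  S*(3)=-
k=2: j=0 S=69.2687 intr=0.0000 cont=9.3201 V=9.3201[hold]; j=1 S=95.9700 intr=0.0000 cont=2.7559 V=2.7559[hold]; j=2 S=132.9640 intr=0.0000 cont=0.3797 V=0.3797[hold]  S*(2)=-
k=1: j=0 S=81.5335 intr=0.0000 cont=6.2023 V=6.2023[hold]; j=1 S=112.9626 intr=0.0000 cont=1.6297 V=1.6297[hold]  S*(1)=-
k=0: j=0 S=95.9700 intr=0.0000 cont=4.0316 V=4.0316[hold]  S*(0)=-

price = 4.0316
boundary = - - - - - 42.4756 49.9964
tree:
4.0316
6.2023 1.6297
9.3201 2.7559 0.3797
13.6051 4.5901 0.7210 0.0000
19.1519 7.4952 1.3690 0.0000 0.0000
25.7444 11.9146 2.5993 0.0000 0.0000 0.0000
32.1339 18.2236 4.9355 0.0000 0.0000 0.0000 0.0000
37.5622 25.7444 9.3712 0.0000 0.0000 0.0000 0.0000 0.0000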